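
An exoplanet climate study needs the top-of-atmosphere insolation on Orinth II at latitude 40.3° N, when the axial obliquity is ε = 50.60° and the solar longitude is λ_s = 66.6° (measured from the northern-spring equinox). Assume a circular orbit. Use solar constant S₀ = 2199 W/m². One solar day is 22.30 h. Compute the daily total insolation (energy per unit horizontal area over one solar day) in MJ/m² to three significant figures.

Solar declination: sin δ = sin ε · sin λ_s = sin 50.60° × sin 66.6° = 0.70918, so δ = +45.168°.
cos H₀ = −tan(+40.3°) tan(+45.168°) = -0.8531, H₀ = 2.5926 rad.
Bracket: H₀ sin φ sin δ + cos φ cos δ sin H₀ = 2.5926×0.64679×0.70918 + 0.76267×0.70503×0.52182 = 1.189201 + 0.280585 = 1.469786.
Q̄ = (S₀/π) × [bracket] = (2199/π) × 1.469786 = 1028.8 W/m².
Daily total = Q̄ × 22.30 h × 3600 s/h = 1028.8 × 22.30 × 3600 / 10⁶ = 82.59 MJ/m².

82.6 MJ/m²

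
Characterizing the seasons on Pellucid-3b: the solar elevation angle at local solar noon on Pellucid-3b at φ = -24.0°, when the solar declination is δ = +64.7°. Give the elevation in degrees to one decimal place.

At local noon the hour angle is zero, so the zenith angle equals |φ − δ| = |-24.0° − (+64.700°)| = 88.700°.
Elevation = 90° − 88.700° = 1.3°.

1.3°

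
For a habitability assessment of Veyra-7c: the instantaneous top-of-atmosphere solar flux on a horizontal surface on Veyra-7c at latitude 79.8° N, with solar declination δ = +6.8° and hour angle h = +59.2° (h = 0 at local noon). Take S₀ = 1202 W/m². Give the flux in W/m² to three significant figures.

cos θ_z = sin φ sin δ + cos φ cos δ cos h = 0.116533 + 0.090037 = 0.206570.
Flux = S₀ · cos θ_z = 1202 × 0.206570 = 248.3 W/m².

248 W/m²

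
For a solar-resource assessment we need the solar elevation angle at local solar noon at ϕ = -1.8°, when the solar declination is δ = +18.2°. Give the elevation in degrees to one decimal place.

70.0°

At local noon the hour angle is zero, so the zenith angle equals |ϕ − δ| = |-1.8° − (+18.200°)| = 20.000°.
Elevation = 90° − 20.000° = 70.0°.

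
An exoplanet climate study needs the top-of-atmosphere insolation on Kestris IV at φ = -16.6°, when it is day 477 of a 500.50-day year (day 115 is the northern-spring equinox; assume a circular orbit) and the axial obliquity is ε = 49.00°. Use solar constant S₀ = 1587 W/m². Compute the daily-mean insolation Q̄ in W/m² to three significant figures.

Q̄ ≈ 510 W/m²

Solar longitude: λ_s = 360° × (477 − 115)/500.50 = 260.380°.
sin δ = sin 49.00° × sin 260.380° = -0.74410, so δ = -48.081°.
cos H₀ = −tan(-16.6°) tan(-48.081°) = -0.3320, H₀ = 1.9093 rad.
Bracket: H₀ sin φ sin δ + cos φ cos δ sin H₀ = 1.9093×-0.28569×-0.74410 + 0.95832×0.66807×0.94327 = 0.405883 + 0.603905 = 1.009788.
Q̄ = (S₀/π) × [bracket] = (1587/π) × 1.009788 = 510.1 W/m².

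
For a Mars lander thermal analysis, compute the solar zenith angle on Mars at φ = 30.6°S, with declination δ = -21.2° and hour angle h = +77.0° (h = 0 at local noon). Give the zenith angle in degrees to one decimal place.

θ_z = 68.6°

cos θ_z = sin φ sin δ + cos φ cos δ cos h = 0.184082 + 0.180521 = 0.364603.
θ_z = arccos(0.364603) = 68.6°.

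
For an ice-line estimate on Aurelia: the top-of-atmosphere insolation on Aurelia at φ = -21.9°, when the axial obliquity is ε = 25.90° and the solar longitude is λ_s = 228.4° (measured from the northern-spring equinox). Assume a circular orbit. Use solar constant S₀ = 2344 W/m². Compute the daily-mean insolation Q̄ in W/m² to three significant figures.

Q̄ ≈ 803 W/m²

Solar declination: sin δ = sin ε · sin λ_s = sin 25.90° × sin 228.4° = -0.32664, so δ = -19.065°.
cos H₀ = −tan(-21.9°) tan(-19.065°) = -0.1389, H₀ = 1.7102 rad.
Bracket: H₀ sin φ sin δ + cos φ cos δ sin H₀ = 1.7102×-0.37299×-0.32664 + 0.92784×0.94515×0.99030 = 0.208360 + 0.868442 = 1.076802.
Q̄ = (S₀/π) × [bracket] = (2344/π) × 1.076802 = 803.4 W/m².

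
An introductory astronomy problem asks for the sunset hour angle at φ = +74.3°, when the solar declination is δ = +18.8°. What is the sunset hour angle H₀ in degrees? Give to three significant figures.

Sunrise equation: cos H₀ = −tan φ · tan δ = -1.2111 ≤ −1, so the Sun never sets (polar day) and H₀ = π.

H₀ = 180°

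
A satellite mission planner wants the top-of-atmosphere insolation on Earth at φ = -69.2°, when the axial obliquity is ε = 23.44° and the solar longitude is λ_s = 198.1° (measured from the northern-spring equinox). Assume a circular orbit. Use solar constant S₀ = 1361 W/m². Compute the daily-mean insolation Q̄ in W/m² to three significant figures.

Solar declination: sin δ = sin ε · sin λ_s = sin 23.44° × sin 198.1° = -0.12358, so δ = -7.099°.
cos H₀ = −tan(-69.2°) tan(-7.099°) = -0.3278, H₀ = 1.9048 rad.
Bracket: H₀ sin φ sin δ + cos φ cos δ sin H₀ = 1.9048×-0.93483×-0.12358 + 0.35511×0.99233×0.94473 = 0.220054 + 0.332910 = 0.552964.
Q̄ = (S₀/π) × [bracket] = (1361/π) × 0.552964 = 239.6 W/m².

Q̄ ≈ 240 W/m²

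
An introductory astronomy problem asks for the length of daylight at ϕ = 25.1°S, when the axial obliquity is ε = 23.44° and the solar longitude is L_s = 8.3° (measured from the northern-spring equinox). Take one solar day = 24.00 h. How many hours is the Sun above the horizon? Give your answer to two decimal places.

11.79 h

Solar declination: sin δ = sin ε · sin L_s = sin 23.44° × sin 8.3° = 0.05742, so δ = +3.292°.
cos h₀ = −tan ϕ · tan δ = −tan(-25.1°) × tan(+3.292°) = 0.0269, so h₀ = 1.5438 rad = 88.46°.
Daylight = 2h₀/(2π) × 24.00 h = (1.5438/π) × 24.00 = 11.79 h.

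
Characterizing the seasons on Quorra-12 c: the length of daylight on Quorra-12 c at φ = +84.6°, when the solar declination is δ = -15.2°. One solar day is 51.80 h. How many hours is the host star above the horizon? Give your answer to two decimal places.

cos H₀ = −tan φ · tan δ = 2.8742 ≥ 1, so the host star never rises (polar night) and H₀ = 0.
Daylight = 2H₀/(2π) × 51.80 h = (0.0000/π) × 51.80 = 0.00 h.

0.00 h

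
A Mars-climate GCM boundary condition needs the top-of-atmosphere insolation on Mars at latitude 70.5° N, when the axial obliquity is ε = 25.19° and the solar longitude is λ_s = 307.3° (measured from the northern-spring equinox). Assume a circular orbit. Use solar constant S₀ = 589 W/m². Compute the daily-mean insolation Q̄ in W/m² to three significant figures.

Q̄ ≈ 0.00 W/m²

Solar declination: sin δ = sin ε · sin λ_s = sin 25.19° × sin 307.3° = -0.33857, so δ = -19.790°.
cos H₀ = −tan(+70.5°) tan(-19.790°) = 1.0161 ≥ 1 ⇒ polar night, H₀ = 0 and Q̄ = 0.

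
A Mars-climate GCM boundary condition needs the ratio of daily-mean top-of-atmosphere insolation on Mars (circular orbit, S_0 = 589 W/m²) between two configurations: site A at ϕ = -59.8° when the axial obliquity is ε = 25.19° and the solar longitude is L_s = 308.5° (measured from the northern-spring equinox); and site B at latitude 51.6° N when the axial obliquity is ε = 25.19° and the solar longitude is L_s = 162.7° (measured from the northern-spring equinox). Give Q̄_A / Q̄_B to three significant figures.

Q̄_A / Q̄_B ≈ 1.30

— Configuration A (ϕ=-59.8°):
Solar declination: sin δ = sin ε · sin L_s = sin 25.19° × sin 308.5° = -0.33309, so δ = -19.457°.
cos h₀ = −tan(-59.8°) tan(-19.457°) = -0.6070, h₀ = 2.2230 rad.
Bracket: h₀ sin ϕ sin δ + cos ϕ cos δ sin h₀ = 2.2230×-0.86427×-0.33309 + 0.50302×0.94289×0.79472 = 0.639957 + 0.376930 = 1.016887.
Q̄ = (S_0/π) × [bracket] = (589/π) × 1.016887 = 190.65 W/m².
— Configuration B (ϕ=+51.6°):
Solar declination: sin δ = sin ε · sin L_s = sin 25.19° × sin 162.7° = 0.12657, so δ = +7.271°.
cos h₀ = −tan(+51.6°) tan(+7.271°) = -0.1610, h₀ = 1.7325 rad.
Bracket: h₀ sin ϕ sin δ + cos ϕ cos δ sin h₀ = 1.7325×0.78369×0.12657 + 0.62115×0.99196×0.98696 = 0.171850 + 0.608121 = 0.779971.
Q̄ = (S_0/π) × [bracket] = (589/π) × 0.779971 = 146.23 W/m².
Ratio Q̄_A / Q̄_B = 190.65 / 146.23 = 1.304.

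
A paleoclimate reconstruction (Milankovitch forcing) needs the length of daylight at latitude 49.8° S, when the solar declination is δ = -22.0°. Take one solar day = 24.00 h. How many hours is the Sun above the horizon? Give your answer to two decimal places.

cos H₀ = −tan φ · tan δ = −tan(-49.8°) × tan(-22.000°) = -0.4781, so H₀ = 2.0693 rad = 118.56°.
Daylight = 2H₀/(2π) × 24.00 h = (2.0693/π) × 24.00 = 15.81 h.

15.81 h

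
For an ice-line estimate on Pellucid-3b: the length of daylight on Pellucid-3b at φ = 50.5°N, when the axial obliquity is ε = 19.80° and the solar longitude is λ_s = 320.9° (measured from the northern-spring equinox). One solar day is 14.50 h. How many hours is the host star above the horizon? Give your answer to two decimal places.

6.01 h

Solar declination: sin δ = sin ε · sin λ_s = sin 19.80° × sin 320.9° = -0.21363, so δ = -12.335°.
cos H₀ = −tan φ · tan δ = −tan(+50.5°) × tan(-12.335°) = 0.2653, so H₀ = 1.3023 rad = 74.62°.
Daylight = 2H₀/(2π) × 14.50 h = (1.3023/π) × 14.50 = 6.01 h.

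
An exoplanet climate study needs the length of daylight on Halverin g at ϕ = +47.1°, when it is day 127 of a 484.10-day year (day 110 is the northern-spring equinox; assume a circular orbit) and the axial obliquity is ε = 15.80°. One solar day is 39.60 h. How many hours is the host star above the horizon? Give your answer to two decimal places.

20.61 h

Solar longitude: L_s = 360° × (127 − 110)/484.10 = 12.642°.
sin δ = sin 15.80° × sin 12.642° = 0.05959, so δ = +3.416°.
cos h₀ = −tan ϕ · tan δ = −tan(+47.1°) × tan(+3.416°) = -0.0642, so h₀ = 1.6351 rad = 93.68°.
Daylight = 2h₀/(2π) × 39.60 h = (1.6351/π) × 39.60 = 20.61 h.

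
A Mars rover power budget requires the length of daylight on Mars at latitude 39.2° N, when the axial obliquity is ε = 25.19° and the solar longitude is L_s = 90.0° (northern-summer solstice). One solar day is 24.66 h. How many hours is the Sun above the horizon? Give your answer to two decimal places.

15.42 h

Solar declination: sin δ = sin ε · sin L_s = sin 25.19° × sin 90.0° = 0.42562, so δ = +25.190°.
cos h₀ = −tan ϕ · tan δ = −tan(+39.2°) × tan(+25.190°) = -0.3836, so h₀ = 1.9645 rad = 112.56°.
Daylight = 2h₀/(2π) × 24.66 h = (1.9645/π) × 24.66 = 15.42 h.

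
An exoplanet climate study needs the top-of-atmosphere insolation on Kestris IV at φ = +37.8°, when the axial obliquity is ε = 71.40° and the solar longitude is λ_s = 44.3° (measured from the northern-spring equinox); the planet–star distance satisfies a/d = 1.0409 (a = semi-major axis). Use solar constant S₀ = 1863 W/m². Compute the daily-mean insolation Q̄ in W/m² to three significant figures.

Q̄ ≈ 883 W/m²

Solar declination: sin δ = sin ε · sin λ_s = sin 71.40° × sin 44.3° = 0.66194, so δ = +41.448°.
cos H₀ = −tan(+37.8°) tan(+41.448°) = -0.6850, H₀ = 2.3254 rad.
Bracket: H₀ sin φ sin δ + cos φ cos δ sin H₀ = 2.3254×0.61291×0.66194 + 0.79016×0.74956×0.72854 = 0.943437 + 0.431494 = 1.374931.
Inverse-square distance factor (a/d)² = 1.0409² = 1.083473.
Q̄ = (S₀/π) × 1.083473 × [bracket] = (1863/π) × 1.083473 × 1.374931 = 883.4 W/m².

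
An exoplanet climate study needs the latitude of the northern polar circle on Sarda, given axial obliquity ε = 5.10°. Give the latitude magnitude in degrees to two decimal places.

The polar circle is the lowest latitude that experiences at least one full rotation of continuous daylight at the northern-summer solstice; it lies at |ϕ| = 90° − ε = 90° − 5.10° = 84.90°.

84.90°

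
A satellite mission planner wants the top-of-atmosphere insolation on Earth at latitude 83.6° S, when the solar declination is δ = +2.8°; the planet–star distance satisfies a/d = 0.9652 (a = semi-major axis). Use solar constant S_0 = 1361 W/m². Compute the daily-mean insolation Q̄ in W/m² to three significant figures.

Q̄ ≈ 18.5 W/m²

cos h₀ = −tan(-83.6°) tan(+2.800°) = 0.4360, h₀ = 1.1196 rad.
Bracket: h₀ sin ϕ sin δ + cos ϕ cos δ sin h₀ = 1.1196×-0.99377×0.04885 + 0.11147×0.99881×0.89993 = -0.054352 + 0.100196 = 0.045844.
Inverse-square distance factor (a/d)² = 0.9652² = 0.931611.
Q̄ = (S_0/π) × 0.931611 × [bracket] = (1361/π) × 0.931611 × 0.045844 = 18.50 W/m².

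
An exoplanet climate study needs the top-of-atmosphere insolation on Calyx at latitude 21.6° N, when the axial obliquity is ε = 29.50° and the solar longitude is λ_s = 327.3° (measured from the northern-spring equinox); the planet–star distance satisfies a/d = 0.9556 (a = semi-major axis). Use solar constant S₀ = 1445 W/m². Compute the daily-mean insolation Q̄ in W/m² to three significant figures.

Solar declination: sin δ = sin ε · sin λ_s = sin 29.50° × sin 327.3° = -0.26603, so δ = -15.428°.
cos H₀ = −tan(+21.6°) tan(-15.428°) = 0.1093, H₀ = 1.4613 rad.
Bracket: H₀ sin φ sin δ + cos φ cos δ sin H₀ = 1.4613×0.36812×-0.26603 + 0.92978×0.96397×0.99401 = -0.143107 + 0.890911 = 0.747804.
Inverse-square distance factor (a/d)² = 0.9556² = 0.913171.
Q̄ = (S₀/π) × 0.913171 × [bracket] = (1445/π) × 0.913171 × 0.747804 = 314.1 W/m².

Q̄ ≈ 314 W/m²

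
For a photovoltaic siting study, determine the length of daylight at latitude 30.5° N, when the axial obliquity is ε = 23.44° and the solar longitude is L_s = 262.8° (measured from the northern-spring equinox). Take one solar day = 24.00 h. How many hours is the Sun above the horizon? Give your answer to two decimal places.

10.05 h

Solar declination: sin δ = sin ε · sin L_s = sin 23.44° × sin 262.8° = -0.39465, so δ = -23.244°.
cos h₀ = −tan ϕ · tan δ = −tan(+30.5°) × tan(-23.244°) = 0.2530, so h₀ = 1.3150 rad = 75.34°.
Daylight = 2h₀/(2π) × 24.00 h = (1.3150/π) × 24.00 = 10.05 h.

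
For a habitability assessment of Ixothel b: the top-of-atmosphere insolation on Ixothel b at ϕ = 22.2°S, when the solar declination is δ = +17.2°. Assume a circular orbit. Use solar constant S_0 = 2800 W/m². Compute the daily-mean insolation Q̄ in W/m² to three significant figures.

cos h₀ = −tan(-22.2°) tan(+17.200°) = 0.1263, h₀ = 1.4441 rad.
Bracket: h₀ sin ϕ sin δ + cos ϕ cos δ sin h₀ = 1.4441×-0.37784×0.29571 + 0.92587×0.95528×0.99199 = -0.161351 + 0.877381 = 0.716030.
Q̄ = (S_0/π) × [bracket] = (2800/π) × 0.716030 = 638.2 W/m².

Q̄ ≈ 638 W/m²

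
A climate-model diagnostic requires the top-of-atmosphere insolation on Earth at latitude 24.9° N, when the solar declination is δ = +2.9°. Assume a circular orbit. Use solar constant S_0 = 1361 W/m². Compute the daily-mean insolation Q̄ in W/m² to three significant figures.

cos h₀ = −tan(+24.9°) tan(+2.900°) = -0.0235, h₀ = 1.5943 rad.
Bracket: h₀ sin ϕ sin δ + cos ϕ cos δ sin h₀ = 1.5943×0.42104×0.05059 + 0.90704×0.99872×0.99972 = 0.033959 + 0.905625 = 0.939584.
Q̄ = (S_0/π) × [bracket] = (1361/π) × 0.939584 = 407.0 W/m².

Q̄ ≈ 407 W/m²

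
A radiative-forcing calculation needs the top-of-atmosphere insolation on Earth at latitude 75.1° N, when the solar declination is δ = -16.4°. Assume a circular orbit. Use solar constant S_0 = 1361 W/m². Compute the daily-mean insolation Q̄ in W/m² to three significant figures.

cos h₀ = −tan(+75.1°) tan(-16.400°) = 1.1061 ≥ 1 ⇒ polar night, h₀ = 0 and Q̄ = 0.

Q̄ ≈ 0.00 W/m²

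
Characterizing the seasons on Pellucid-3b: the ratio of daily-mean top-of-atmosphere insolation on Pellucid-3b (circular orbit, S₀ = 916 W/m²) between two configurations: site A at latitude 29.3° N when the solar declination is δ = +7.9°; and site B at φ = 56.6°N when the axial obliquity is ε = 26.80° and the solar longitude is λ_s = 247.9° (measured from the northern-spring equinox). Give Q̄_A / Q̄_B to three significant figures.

— Configuration A (φ=+29.3°):
cos H₀ = −tan(+29.3°) tan(+7.900°) = -0.0779, H₀ = 1.6487 rad.
Bracket: H₀ sin φ sin δ + cos φ cos δ sin H₀ = 1.6487×0.48938×0.13744 + 0.87207×0.99051×0.99696 = 0.110892 + 0.861168 = 0.972060.
Q̄ = (S₀/π) × [bracket] = (916/π) × 0.972060 = 283.43 W/m².
— Configuration B (φ=+56.6°):
Solar declination: sin δ = sin ε · sin λ_s = sin 26.80° × sin 247.9° = -0.41775, so δ = -24.693°.
cos H₀ = −tan(+56.6°) tan(-24.693°) = 0.6973, H₀ = 0.7992 rad.
Bracket: H₀ sin φ sin δ + cos φ cos δ sin H₀ = 0.7992×0.83485×-0.41775 + 0.55048×0.90856×0.71677 = -0.278728 + 0.358488 = 0.079760.
Q̄ = (S₀/π) × [bracket] = (916/π) × 0.079760 = 23.256 W/m².
Ratio Q̄_A / Q̄_B = 283.43 / 23.256 = 12.19.

Q̄_A / Q̄_B ≈ 12.2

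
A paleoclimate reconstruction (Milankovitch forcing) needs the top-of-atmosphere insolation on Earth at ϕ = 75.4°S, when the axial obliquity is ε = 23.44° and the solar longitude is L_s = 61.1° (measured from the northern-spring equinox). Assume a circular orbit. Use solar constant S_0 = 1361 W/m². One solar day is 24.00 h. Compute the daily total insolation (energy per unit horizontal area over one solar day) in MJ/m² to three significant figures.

0.00 MJ/m²

Solar declination: sin δ = sin ε · sin L_s = sin 23.44° × sin 61.1° = 0.34825, so δ = +20.380°.
cos h₀ = −tan(-75.4°) tan(+20.380°) = 1.4262 ≥ 1 ⇒ polar night, h₀ = 0 and Q̄ = 0.
Daily total = Q̄ × 24.00 h × 3600 s/h = 0.00 MJ/m².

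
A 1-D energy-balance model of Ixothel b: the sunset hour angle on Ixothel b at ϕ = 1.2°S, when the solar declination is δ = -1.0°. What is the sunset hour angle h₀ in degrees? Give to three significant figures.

cos h₀ = −tan ϕ · tan δ = −tan(-1.2°) × tan(-1.000°) = -0.0004, so h₀ = 1.5712 rad = 90.02°.

h₀ = 90.0°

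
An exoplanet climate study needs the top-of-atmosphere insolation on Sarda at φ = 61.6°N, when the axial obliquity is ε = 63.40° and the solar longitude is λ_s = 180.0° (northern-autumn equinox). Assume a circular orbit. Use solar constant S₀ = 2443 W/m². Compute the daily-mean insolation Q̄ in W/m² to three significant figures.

Q̄ ≈ 370 W/m²

Solar declination: sin δ = sin ε · sin λ_s = sin 63.40° × sin 180.0° = 0.00000, so δ = +0.000°.
cos H₀ = −tan(+61.6°) tan(+0.000°) = -0.0000, H₀ = 1.5708 rad.
Bracket: H₀ sin φ sin δ + cos φ cos δ sin H₀ = 1.5708×0.87965×0.00000 + 0.47562×1.00000×1.00000 = 0.000000 + 0.475620 = 0.475620.
Q̄ = (S₀/π) × [bracket] = (2443/π) × 0.475620 = 369.9 W/m².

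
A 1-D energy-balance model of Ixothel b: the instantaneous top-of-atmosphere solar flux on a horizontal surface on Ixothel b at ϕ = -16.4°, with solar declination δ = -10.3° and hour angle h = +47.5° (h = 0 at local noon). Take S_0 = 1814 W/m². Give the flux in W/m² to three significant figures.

1.25e+03 W/m²

cos θ_z = sin ϕ sin δ + cos ϕ cos δ cos h = 0.050483 + 0.637659 = 0.688142.
Flux = S_0 · cos θ_z = 1814 × 0.688142 = 1248 W/m².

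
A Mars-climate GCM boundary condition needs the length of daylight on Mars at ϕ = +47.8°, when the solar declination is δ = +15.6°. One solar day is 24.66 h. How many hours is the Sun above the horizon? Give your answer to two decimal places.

cos h₀ = −tan ϕ · tan δ = −tan(+47.8°) × tan(+15.600°) = -0.3079, so h₀ = 1.8838 rad = 107.93°.
Daylight = 2h₀/(2π) × 24.66 h = (1.8838/π) × 24.66 = 14.79 h.

14.79 h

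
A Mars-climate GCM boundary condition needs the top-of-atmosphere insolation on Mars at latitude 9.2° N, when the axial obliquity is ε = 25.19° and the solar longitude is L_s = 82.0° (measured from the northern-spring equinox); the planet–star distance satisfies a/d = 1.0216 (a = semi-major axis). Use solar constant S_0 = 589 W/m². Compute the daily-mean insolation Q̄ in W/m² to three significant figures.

Solar declination: sin δ = sin ε · sin L_s = sin 25.19° × sin 82.0° = 0.42148, so δ = +24.928°.
cos h₀ = −tan(+9.2°) tan(+24.928°) = -0.0753, h₀ = 1.6461 rad.
Bracket: h₀ sin ϕ sin δ + cos ϕ cos δ sin h₀ = 1.6461×0.15988×0.42148 + 0.98714×0.90684×0.99716 = 0.110924 + 0.892636 = 1.003560.
Inverse-square distance factor (a/d)² = 1.0216² = 1.043667.
Q̄ = (S_0/π) × 1.043667 × [bracket] = (589/π) × 1.043667 × 1.003560 = 196.4 W/m².

Q̄ ≈ 196 W/m²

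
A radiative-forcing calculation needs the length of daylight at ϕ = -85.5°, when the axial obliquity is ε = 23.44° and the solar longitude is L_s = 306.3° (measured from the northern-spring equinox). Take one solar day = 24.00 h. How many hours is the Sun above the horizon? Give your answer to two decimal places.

Solar declination: sin δ = sin ε · sin L_s = sin 23.44° × sin 306.3° = -0.32059, so δ = -18.699°.
Sunrise equation: cos h₀ = −tan ϕ · tan δ = -4.3005 ≤ −1, so the Sun never sets (polar day) and h₀ = π.
Daylight = 2h₀/(2π) × 24.00 h = (3.1416/π) × 24.00 = 24.00 h.

24.00 h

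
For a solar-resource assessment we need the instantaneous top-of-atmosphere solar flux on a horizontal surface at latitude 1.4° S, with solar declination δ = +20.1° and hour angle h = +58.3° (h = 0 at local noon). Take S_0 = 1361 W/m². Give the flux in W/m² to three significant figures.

cos θ_z = sin ϕ sin δ + cos ϕ cos δ cos h = -0.008396 + 0.493320 = 0.484924.
Flux = S_0 · cos θ_z = 1361 × 0.484924 = 660.0 W/m².

660 W/m²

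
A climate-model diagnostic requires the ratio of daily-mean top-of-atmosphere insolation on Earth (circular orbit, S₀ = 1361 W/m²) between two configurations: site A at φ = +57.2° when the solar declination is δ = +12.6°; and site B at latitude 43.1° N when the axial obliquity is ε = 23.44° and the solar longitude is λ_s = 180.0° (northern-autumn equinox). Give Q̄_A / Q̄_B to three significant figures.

Q̄_A / Q̄_B ≈ 1.16

— Configuration A (φ=+57.2°):
cos H₀ = −tan(+57.2°) tan(+12.600°) = -0.3468, H₀ = 1.9250 rad.
Bracket: H₀ sin φ sin δ + cos φ cos δ sin H₀ = 1.9250×0.84057×0.21814 + 0.54171×0.97592×0.93792 = 0.352972 + 0.495846 = 0.848818.
Q̄ = (S₀/π) × [bracket] = (1361/π) × 0.848818 = 367.72 W/m².
— Configuration B (φ=+43.1°):
Solar declination: sin δ = sin ε · sin λ_s = sin 23.44° × sin 180.0° = 0.00000, so δ = +0.000°.
cos H₀ = −tan(+43.1°) tan(+0.000°) = -0.0000, H₀ = 1.5708 rad.
Bracket: H₀ sin φ sin δ + cos φ cos δ sin H₀ = 1.5708×0.68327×0.00000 + 0.73016×1.00000×1.00000 = 0.000000 + 0.730160 = 0.730160.
Q̄ = (S₀/π) × [bracket] = (1361/π) × 0.730160 = 316.32 W/m².
Ratio Q̄_A / Q̄_B = 367.72 / 316.32 = 1.162.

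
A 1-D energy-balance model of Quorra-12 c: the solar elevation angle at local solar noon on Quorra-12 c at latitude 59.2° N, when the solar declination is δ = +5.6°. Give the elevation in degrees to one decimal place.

36.4°

At local noon the hour angle is zero, so the zenith angle equals |ϕ − δ| = |+59.2° − (+5.600°)| = 53.600°.
Elevation = 90° − 53.600° = 36.4°.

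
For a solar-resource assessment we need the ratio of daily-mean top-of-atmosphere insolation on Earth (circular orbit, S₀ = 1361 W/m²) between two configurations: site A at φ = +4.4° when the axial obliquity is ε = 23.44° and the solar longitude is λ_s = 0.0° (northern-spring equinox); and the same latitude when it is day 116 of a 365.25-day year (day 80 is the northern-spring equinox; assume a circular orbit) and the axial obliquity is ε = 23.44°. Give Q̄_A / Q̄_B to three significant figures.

— Configuration A (φ=+4.4°):
Solar declination: sin δ = sin ε · sin λ_s = sin 23.44° × sin 0.0° = 0.00000, so δ = +0.000°.
cos H₀ = −tan(+4.4°) tan(+0.000°) = -0.0000, H₀ = 1.5708 rad.
Bracket: H₀ sin φ sin δ + cos φ cos δ sin H₀ = 1.5708×0.07672×0.00000 + 0.99705×1.00000×1.00000 = 0.000000 + 0.997050 = 0.997050.
Q̄ = (S₀/π) × [bracket] = (1361/π) × 0.997050 = 431.94 W/m².
— Configuration B (φ=+4.4°):
Solar longitude: λ_s = 360° × (116 − 80)/365.25 = 35.483°.
sin δ = sin 23.44° × sin 35.483° = 0.23090, so δ = +13.350°.
cos H₀ = −tan(+4.4°) tan(+13.350°) = -0.0183, H₀ = 1.5891 rad.
Bracket: H₀ sin φ sin δ + cos φ cos δ sin H₀ = 1.5891×0.07672×0.23090 + 0.99705×0.97298×0.99983 = 0.028150 + 0.969945 = 0.998095.
Q̄ = (S₀/π) × [bracket] = (1361/π) × 0.998095 = 432.39 W/m².
Ratio Q̄_A / Q̄_B = 431.94 / 432.39 = 0.9990.

Q̄_A / Q̄_B ≈ 0.999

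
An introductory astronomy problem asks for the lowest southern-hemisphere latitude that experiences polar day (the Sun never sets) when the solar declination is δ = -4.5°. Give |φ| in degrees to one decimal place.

|φ| = 85.5°

Polar day requires cos H₀ = −tan φ tan δ ≤ −1, i.e. tan φ tan δ ≥ 1.
The boundary is |tan φ| · |tan δ| = 1, so |φ| = 90° − |δ| = 90° − 4.5° = 85.5° in the southern hemisphere.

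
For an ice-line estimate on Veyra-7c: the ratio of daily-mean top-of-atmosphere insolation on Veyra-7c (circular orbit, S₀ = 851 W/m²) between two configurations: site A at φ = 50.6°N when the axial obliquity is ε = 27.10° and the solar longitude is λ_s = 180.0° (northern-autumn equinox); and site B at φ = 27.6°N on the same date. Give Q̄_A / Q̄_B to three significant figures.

— Configuration A (φ=+50.6°):
Solar declination: sin δ = sin ε · sin λ_s = sin 27.10° × sin 180.0° = 0.00000, so δ = +0.000°.
cos H₀ = −tan(+50.6°) tan(+0.000°) = -0.0000, H₀ = 1.5708 rad.
Bracket: H₀ sin φ sin δ + cos φ cos δ sin H₀ = 1.5708×0.77273×0.00000 + 0.63473×1.00000×1.00000 = 0.000000 + 0.634730 = 0.634730.
Q̄ = (S₀/π) × [bracket] = (851/π) × 0.634730 = 171.94 W/m².
— Configuration B (φ=+27.6°):
cos H₀ = −tan(+27.6°) tan(+0.000°) = -0.0000, H₀ = 1.5708 rad.
Bracket: H₀ sin φ sin δ + cos φ cos δ sin H₀ = 1.5708×0.46330×0.00000 + 0.88620×1.00000×1.00000 = 0.000000 + 0.886200 = 0.886200.
Q̄ = (S₀/π) × [bracket] = (851/π) × 0.886200 = 240.06 W/m².
Ratio Q̄_A / Q̄_B = 171.94 / 240.06 = 0.7162.

Q̄_A / Q̄_B ≈ 0.716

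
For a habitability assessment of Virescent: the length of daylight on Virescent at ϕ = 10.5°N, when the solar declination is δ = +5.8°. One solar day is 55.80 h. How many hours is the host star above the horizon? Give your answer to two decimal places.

28.23 h

cos h₀ = −tan ϕ · tan δ = −tan(+10.5°) × tan(+5.800°) = -0.0188, so h₀ = 1.5896 rad = 91.08°.
Daylight = 2h₀/(2π) × 55.80 h = (1.5896/π) × 55.80 = 28.23 h.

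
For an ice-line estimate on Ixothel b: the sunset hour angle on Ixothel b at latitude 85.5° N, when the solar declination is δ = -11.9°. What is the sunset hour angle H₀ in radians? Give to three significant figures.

cos H₀ = −tan φ · tan δ = 2.6776 ≥ 1, so the host star never rises (polar night) and H₀ = 0.

H₀ = 0.00 rad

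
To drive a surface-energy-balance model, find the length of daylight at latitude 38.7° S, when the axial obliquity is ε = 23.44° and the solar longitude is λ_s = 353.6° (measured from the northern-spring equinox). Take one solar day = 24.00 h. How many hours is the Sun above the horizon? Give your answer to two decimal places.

12.27 h

Solar declination: sin δ = sin ε · sin λ_s = sin 23.44° × sin 353.6° = -0.04434, so δ = -2.541°.
cos H₀ = −tan φ · tan δ = −tan(-38.7°) × tan(-2.541°) = -0.0356, so H₀ = 1.6064 rad = 92.04°.
Daylight = 2H₀/(2π) × 24.00 h = (1.6064/π) × 24.00 = 12.27 h.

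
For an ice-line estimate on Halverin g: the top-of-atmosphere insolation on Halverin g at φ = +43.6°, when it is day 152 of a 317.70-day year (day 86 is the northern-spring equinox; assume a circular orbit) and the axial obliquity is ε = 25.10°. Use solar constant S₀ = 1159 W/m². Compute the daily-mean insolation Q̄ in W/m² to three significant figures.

Q̄ ≈ 430 W/m²

Solar longitude: λ_s = 360° × (152 − 86)/317.70 = 74.788°.
sin δ = sin 25.10° × sin 74.788° = 0.40934, so δ = +24.163°.
cos H₀ = −tan(+43.6°) tan(+24.163°) = -0.4272, H₀ = 2.0122 rad.
Bracket: H₀ sin φ sin δ + cos φ cos δ sin H₀ = 2.0122×0.68962×0.40934 + 0.72417×0.91238×0.90414 = 0.568022 + 0.597382 = 1.165404.
Q̄ = (S₀/π) × [bracket] = (1159/π) × 1.165404 = 429.9 W/m².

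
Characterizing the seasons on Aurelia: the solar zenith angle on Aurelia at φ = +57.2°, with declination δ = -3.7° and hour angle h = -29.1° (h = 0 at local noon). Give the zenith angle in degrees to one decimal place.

θ_z = 65.3°

cos θ_z = sin φ sin δ + cos φ cos δ cos h = -0.054244 + 0.472343 = 0.418099.
θ_z = arccos(0.418099) = 65.3°.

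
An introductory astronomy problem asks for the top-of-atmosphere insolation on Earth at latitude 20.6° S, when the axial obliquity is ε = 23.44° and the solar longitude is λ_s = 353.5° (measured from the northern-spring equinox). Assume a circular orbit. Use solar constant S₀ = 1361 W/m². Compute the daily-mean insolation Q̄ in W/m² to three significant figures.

Q̄ ≈ 416 W/m²

Solar declination: sin δ = sin ε · sin λ_s = sin 23.44° × sin 353.5° = -0.04503, so δ = -2.581°.
cos H₀ = −tan(-20.6°) tan(-2.581°) = -0.0169, H₀ = 1.5877 rad.
Bracket: H₀ sin φ sin δ + cos φ cos δ sin H₀ = 1.5877×-0.35184×-0.04503 + 0.93606×0.99899×0.99986 = 0.025154 + 0.934984 = 0.960138.
Q̄ = (S₀/π) × [bracket] = (1361/π) × 0.960138 = 416.0 W/m².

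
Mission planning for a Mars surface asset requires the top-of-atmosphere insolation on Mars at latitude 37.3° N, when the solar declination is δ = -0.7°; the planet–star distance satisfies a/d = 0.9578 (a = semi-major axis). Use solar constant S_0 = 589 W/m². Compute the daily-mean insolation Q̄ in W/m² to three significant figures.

Q̄ ≈ 135 W/m²

cos h₀ = −tan(+37.3°) tan(-0.700°) = 0.0093, h₀ = 1.5615 rad.
Bracket: h₀ sin ϕ sin δ + cos ϕ cos δ sin h₀ = 1.5615×0.60599×-0.01222 + 0.79547×0.99993×0.99996 = -0.011563 + 0.795383 = 0.783820.
Inverse-square distance factor (a/d)² = 0.9578² = 0.917381.
Q̄ = (S_0/π) × 0.917381 × [bracket] = (589/π) × 0.917381 × 0.783820 = 134.8 W/m².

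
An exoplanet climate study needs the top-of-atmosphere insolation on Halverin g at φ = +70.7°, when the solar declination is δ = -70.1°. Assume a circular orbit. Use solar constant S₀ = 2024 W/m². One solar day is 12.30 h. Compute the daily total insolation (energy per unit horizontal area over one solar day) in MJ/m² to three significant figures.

cos H₀ = −tan(+70.7°) tan(-70.100°) = 7.8884 ≥ 1 ⇒ polar night, H₀ = 0 and Q̄ = 0.
Daily total = Q̄ × 12.30 h × 3600 s/h = 0.00 MJ/m².

0.00 MJ/m²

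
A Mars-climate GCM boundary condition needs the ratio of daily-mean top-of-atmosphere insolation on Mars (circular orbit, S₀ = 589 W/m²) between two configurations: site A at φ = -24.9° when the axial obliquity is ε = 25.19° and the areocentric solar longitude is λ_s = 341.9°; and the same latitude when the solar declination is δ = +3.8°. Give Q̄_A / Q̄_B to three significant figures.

— Configuration A (φ=-24.9°):
sin δ = sin 25.19° × sin 341.9° = -0.13223, so δ = -7.599°.
cos H₀ = −tan(-24.9°) tan(-7.599°) = -0.0619, H₀ = 1.6328 rad.
Bracket: H₀ sin φ sin δ + cos φ cos δ sin H₀ = 1.6328×-0.42104×-0.13223 + 0.90704×0.99122×0.99808 = 0.090905 + 0.897350 = 0.988255.
Q̄ = (S₀/π) × [bracket] = (589/π) × 0.988255 = 185.28 W/m².
— Configuration B (φ=-24.9°):
cos H₀ = −tan(-24.9°) tan(+3.800°) = 0.0308, H₀ = 1.5400 rad.
Bracket: H₀ sin φ sin δ + cos φ cos δ sin H₀ = 1.5400×-0.42104×0.06627 + 0.90704×0.99780×0.99952 = -0.042970 + 0.904610 = 0.861640.
Q̄ = (S₀/π) × [bracket] = (589/π) × 0.861640 = 161.54 W/m².
Ratio Q̄_A / Q̄_B = 185.28 / 161.54 = 1.147.

Q̄_A / Q̄_B ≈ 1.15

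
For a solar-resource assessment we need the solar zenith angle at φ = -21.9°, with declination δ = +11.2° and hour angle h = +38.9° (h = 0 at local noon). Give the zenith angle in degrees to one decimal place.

cos θ_z = sin φ sin δ + cos φ cos δ cos h = -0.072447 + 0.708330 = 0.635883.
θ_z = arccos(0.635883) = 50.5°.

θ_z = 50.5°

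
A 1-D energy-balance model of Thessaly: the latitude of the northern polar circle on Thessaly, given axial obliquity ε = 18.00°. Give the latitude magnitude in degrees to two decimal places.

72.00°

The polar circle is the lowest latitude that experiences at least one full rotation of continuous daylight at the northern-summer solstice; it lies at |φ| = 90° − ε = 90° − 18.00° = 72.00°.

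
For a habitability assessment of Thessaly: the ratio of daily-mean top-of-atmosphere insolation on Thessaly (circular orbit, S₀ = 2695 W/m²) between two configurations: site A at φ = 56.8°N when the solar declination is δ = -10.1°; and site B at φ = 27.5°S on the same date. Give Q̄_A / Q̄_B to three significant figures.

— Configuration A (φ=+56.8°):
cos H₀ = −tan(+56.8°) tan(-10.100°) = 0.2722, H₀ = 1.2951 rad.
Bracket: H₀ sin φ sin δ + cos φ cos δ sin H₀ = 1.2951×0.83676×-0.17537 + 0.54756×0.98450×0.96224 = -0.190046 + 0.518717 = 0.328671.
Q̄ = (S₀/π) × [bracket] = (2695/π) × 0.328671 = 281.95 W/m².
— Configuration B (φ=-27.5°):
cos H₀ = −tan(-27.5°) tan(-10.100°) = -0.0927, H₀ = 1.6637 rad.
Bracket: H₀ sin φ sin δ + cos φ cos δ sin H₀ = 1.6637×-0.46175×-0.17537 + 0.88701×0.98450×0.99569 = 0.134722 + 0.869498 = 1.004220.
Q̄ = (S₀/π) × [bracket] = (2695/π) × 1.004220 = 861.47 W/m².
Ratio Q̄_A / Q̄_B = 281.95 / 861.47 = 0.3273.

Q̄_A / Q̄_B ≈ 0.327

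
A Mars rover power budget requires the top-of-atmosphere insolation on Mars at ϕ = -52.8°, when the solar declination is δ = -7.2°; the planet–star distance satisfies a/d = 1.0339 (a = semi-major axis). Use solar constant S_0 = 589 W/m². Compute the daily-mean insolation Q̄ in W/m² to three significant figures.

cos h₀ = −tan(-52.8°) tan(-7.200°) = -0.1664, h₀ = 1.7380 rad.
Bracket: h₀ sin ϕ sin δ + cos ϕ cos δ sin h₀ = 1.7380×-0.79653×-0.12533 + 0.60460×0.99211×0.98605 = 0.173503 + 0.591462 = 0.764965.
Inverse-square distance factor (a/d)² = 1.0339² = 1.068949.
Q̄ = (S_0/π) × 1.068949 × [bracket] = (589/π) × 1.068949 × 0.764965 = 153.3 W/m².

Q̄ ≈ 153 W/m²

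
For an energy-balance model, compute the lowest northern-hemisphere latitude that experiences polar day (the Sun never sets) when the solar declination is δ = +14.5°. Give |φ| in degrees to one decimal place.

Polar day requires cos H₀ = −tan φ tan δ ≤ −1, i.e. tan φ tan δ ≥ 1.
The boundary is |tan φ| · |tan δ| = 1, so |φ| = 90° − |δ| = 90° − 14.5° = 75.5° in the northern hemisphere.

|φ| = 75.5°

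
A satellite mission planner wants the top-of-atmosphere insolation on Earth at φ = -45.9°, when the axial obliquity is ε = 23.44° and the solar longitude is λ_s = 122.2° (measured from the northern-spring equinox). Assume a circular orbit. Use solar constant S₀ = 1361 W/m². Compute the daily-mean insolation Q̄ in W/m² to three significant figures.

Solar declination: sin δ = sin ε · sin λ_s = sin 23.44° × sin 122.2° = 0.33661, so δ = +19.670°.
cos H₀ = −tan(-45.9°) tan(+19.670°) = 0.3689, H₀ = 1.1930 rad.
Bracket: H₀ sin φ sin δ + cos φ cos δ sin H₀ = 1.1930×-0.71813×0.33661 + 0.69591×0.94165×0.92948 = -0.288384 + 0.609092 = 0.320708.
Q̄ = (S₀/π) × [bracket] = (1361/π) × 0.320708 = 138.9 W/m².

Q̄ ≈ 139 W/m²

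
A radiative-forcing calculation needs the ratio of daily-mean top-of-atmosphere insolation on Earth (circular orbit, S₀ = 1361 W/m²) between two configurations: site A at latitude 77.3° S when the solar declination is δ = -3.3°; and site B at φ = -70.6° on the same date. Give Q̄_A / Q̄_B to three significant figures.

— Configuration A (φ=-77.3°):
cos H₀ = −tan(-77.3°) tan(-3.300°) = -0.2559, H₀ = 1.8295 rad.
Bracket: H₀ sin φ sin δ + cos φ cos δ sin H₀ = 1.8295×-0.97553×-0.05756 + 0.21985×0.99834×0.96671 = 0.102729 + 0.212178 = 0.314907.
Q̄ = (S₀/π) × [bracket] = (1361/π) × 0.314907 = 136.42 W/m².
— Configuration B (φ=-70.6°):
cos H₀ = −tan(-70.6°) tan(-3.300°) = -0.1637, H₀ = 1.7353 rad.
Bracket: H₀ sin φ sin δ + cos φ cos δ sin H₀ = 1.7353×-0.94322×-0.05756 + 0.33216×0.99834×0.98650 = 0.094212 + 0.327132 = 0.421344.
Q̄ = (S₀/π) × [bracket] = (1361/π) × 0.421344 = 182.53 W/m².
Ratio Q̄_A / Q̄_B = 136.42 / 182.53 = 0.7474.

Q̄_A / Q̄_B ≈ 0.747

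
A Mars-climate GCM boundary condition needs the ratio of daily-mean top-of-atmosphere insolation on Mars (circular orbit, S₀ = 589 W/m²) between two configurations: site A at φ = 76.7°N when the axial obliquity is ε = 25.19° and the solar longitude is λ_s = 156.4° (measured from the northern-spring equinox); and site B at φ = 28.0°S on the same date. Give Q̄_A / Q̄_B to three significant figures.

— Configuration A (φ=+76.7°):
Solar declination: sin δ = sin ε · sin λ_s = sin 25.19° × sin 156.4° = 0.17040, so δ = +9.811°.
cos H₀ = −tan(+76.7°) tan(+9.811°) = -0.7315, H₀ = 2.3914 rad.
Bracket: H₀ sin φ sin δ + cos φ cos δ sin H₀ = 2.3914×0.97318×0.17040 + 0.23005×0.98538×0.68181 = 0.396566 + 0.154557 = 0.551123.
Q̄ = (S₀/π) × [bracket] = (589/π) × 0.551123 = 103.33 W/m².
— Configuration B (φ=-28.0°):
cos H₀ = −tan(-28.0°) tan(+9.811°) = 0.0919, H₀ = 1.4787 rad.
Bracket: H₀ sin φ sin δ + cos φ cos δ sin H₀ = 1.4787×-0.46947×0.17040 + 0.88295×0.98538×0.99576 = -0.118293 + 0.866352 = 0.748059.
Q̄ = (S₀/π) × [bracket] = (589/π) × 0.748059 = 140.25 W/m².
Ratio Q̄_A / Q̄_B = 103.33 / 140.25 = 0.7368.

Q̄_A / Q̄_B ≈ 0.737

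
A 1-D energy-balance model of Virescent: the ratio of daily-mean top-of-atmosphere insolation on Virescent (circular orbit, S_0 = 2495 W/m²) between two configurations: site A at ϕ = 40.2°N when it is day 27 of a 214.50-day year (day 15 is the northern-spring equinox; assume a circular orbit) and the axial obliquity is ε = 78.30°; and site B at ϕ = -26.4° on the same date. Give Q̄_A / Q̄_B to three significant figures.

— Configuration A (ϕ=+40.2°):
Solar longitude: L_s = 360° × (27 − 15)/214.50 = 20.140°.
sin δ = sin 78.30° × sin 20.140° = 0.33716, so δ = +19.704°.
cos h₀ = −tan(+40.2°) tan(+19.704°) = -0.3026, h₀ = 1.8783 rad.
Bracket: h₀ sin ϕ sin δ + cos ϕ cos δ sin h₀ = 1.8783×0.64546×0.33716 + 0.76380×0.94145×0.95310 = 0.408762 + 0.685355 = 1.094117.
Q̄ = (S_0/π) × [bracket] = (2495/π) × 1.094117 = 868.93 W/m².
— Configuration B (ϕ=-26.4°):
cos h₀ = −tan(-26.4°) tan(+19.704°) = 0.1778, h₀ = 1.3921 rad.
Bracket: h₀ sin ϕ sin δ + cos ϕ cos δ sin h₀ = 1.3921×-0.44464×0.33716 + 0.89571×0.94145×0.98407 = -0.208696 + 0.829833 = 0.621137.
Q̄ = (S_0/π) × [bracket] = (2495/π) × 0.621137 = 493.30 W/m².
Ratio Q̄_A / Q̄_B = 868.93 / 493.30 = 1.761.

Q̄_A / Q̄_B ≈ 1.76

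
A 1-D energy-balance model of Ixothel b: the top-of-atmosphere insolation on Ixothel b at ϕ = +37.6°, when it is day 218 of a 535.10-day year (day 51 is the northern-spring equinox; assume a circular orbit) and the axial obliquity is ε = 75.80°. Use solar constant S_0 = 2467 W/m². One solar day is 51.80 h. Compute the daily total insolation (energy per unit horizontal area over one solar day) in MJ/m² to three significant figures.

252 MJ/m²

Solar longitude: L_s = 360° × (218 − 51)/535.10 = 112.353°.
sin δ = sin 75.80° × sin 112.353° = 0.89660, so δ = +63.715°.
cos h₀ = −tan(+37.6°) tan(+63.715°) = -1.5592 ≤ −1 ⇒ polar day, h₀ = π.
Bracket: h₀ sin ϕ sin δ + cos ϕ cos δ sin h₀ = 3.1416×0.61015×0.89660 + 0.79229×0.44284×0.00000 = 1.718645 + 0.000000 = 1.718645.
Q̄ = (S_0/π) × [bracket] = (2467/π) × 1.718645 = 1349.6 W/m².
Daily total = Q̄ × 51.80 h × 3600 s/h = 1349.6 × 51.80 × 3600 / 10⁶ = 251.7 MJ/m².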